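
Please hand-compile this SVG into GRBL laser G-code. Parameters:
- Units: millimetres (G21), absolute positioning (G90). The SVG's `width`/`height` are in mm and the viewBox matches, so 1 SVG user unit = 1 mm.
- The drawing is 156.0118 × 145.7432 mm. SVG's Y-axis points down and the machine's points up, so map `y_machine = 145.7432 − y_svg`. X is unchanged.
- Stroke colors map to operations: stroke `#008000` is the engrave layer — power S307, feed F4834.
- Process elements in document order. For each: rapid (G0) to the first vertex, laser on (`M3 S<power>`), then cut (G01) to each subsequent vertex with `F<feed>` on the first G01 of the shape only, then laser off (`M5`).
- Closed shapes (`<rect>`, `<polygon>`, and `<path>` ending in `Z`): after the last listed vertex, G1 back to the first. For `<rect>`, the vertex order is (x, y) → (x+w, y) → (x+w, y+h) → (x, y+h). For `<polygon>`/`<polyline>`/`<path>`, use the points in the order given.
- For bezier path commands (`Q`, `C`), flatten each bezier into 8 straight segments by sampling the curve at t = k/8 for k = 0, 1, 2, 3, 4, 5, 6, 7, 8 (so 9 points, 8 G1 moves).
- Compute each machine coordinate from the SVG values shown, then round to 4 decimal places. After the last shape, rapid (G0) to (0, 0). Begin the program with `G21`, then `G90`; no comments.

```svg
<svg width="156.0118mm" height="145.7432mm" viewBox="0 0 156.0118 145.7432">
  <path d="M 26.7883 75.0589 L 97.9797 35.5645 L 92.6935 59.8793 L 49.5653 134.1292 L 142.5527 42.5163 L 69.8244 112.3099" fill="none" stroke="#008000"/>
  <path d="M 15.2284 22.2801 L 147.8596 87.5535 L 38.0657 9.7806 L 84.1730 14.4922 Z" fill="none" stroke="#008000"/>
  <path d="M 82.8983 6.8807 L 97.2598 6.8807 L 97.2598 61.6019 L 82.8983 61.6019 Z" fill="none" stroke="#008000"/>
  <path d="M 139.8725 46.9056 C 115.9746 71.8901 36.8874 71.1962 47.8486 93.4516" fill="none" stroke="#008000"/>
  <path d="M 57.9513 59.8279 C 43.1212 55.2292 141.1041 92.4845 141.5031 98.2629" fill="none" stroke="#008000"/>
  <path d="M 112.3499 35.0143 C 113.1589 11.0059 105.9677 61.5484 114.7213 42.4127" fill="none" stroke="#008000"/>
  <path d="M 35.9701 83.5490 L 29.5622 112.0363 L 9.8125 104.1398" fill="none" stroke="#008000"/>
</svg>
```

Since the viewBox matches the mm dimensions, user units are millimetres directly. The only transform is the Y-flip y_m = 145.7432 − y_svg.

Shape 1 is a open polyline drawn with `<path>`. Its stroke #008000 means engrave at S307, F4834. After flipping Y the toolpath is (26.7883,70.6843) → (97.9797,110.1787) → (92.6935,85.8639) → (49.5653,11.6140) → (142.5527,103.2269) → (69.8244,33.4333).

Shape 2 is a closed polygon drawn with `<path>`. Its stroke #008000 means engrave at S307, F4834. After flipping Y the toolpath is (15.2284,123.4631) → (147.8596,58.1897) → (38.0657,135.9626) → (84.1730,131.2510) → (15.2284,123.4631), returning to the start.

Shape 3 is a rectangle drawn with `<path>`. Its stroke #008000 means engrave at S307, F4834. After flipping Y the toolpath is (82.8983,138.8625) → (97.2598,138.8625) → (97.2598,84.1413) → (82.8983,84.1413) → (82.8983,138.8625), returning to the start.

Shape 4 is a cubic bezier drawn with `<path>`. Its stroke #008000 means engrave at S307, F4834. After flipping Y the toolpath is (139.8725,98.8376) → (128.6075,90.5771) → (113.8704,84.1541) → (97.3634,78.9988) → (80.7884,74.5412) → (65.8474,70.2115) → (54.2424,65.4400) → (47.6755,59.6566) → (47.8486,52.2916).

Shape 5 is a cubic bezier drawn with `<path>`. Its stroke #008000 means engrave at S307, F4834. After flipping Y the toolpath is (57.9513,85.9153) → (57.2672,85.8211) → (64.6937,82.6625) → (77.7653,77.2987) → (94.0163,70.5892) → (110.9812,63.3933) → (126.1943,56.5702) → (137.1902,50.9795) → (141.5031,47.4803).

Shape 6 is a cubic bezier drawn with `<path>`. Its stroke #008000 means engrave at S307, F4834. After flipping Y the toolpath is (112.3499,110.7289) → (112.3250,116.5192) → (111.8308,117.0105) → (111.1477,113.8930) → (110.5564,108.8570) → (110.3375,103.5925) → (110.7716,99.7898) → (112.1393,99.1391) → (114.7213,103.3305).

Shape 7 is a open polyline drawn with `<path>`. Its stroke #008000 means engrave at S307, F4834. After flipping Y the toolpath is (35.9701,62.1942) → (29.5622,33.7069) → (9.8125,41.6034).

G21
G90
G0 X26.7883 Y70.6843
M3 S307
G01 X97.9797 Y110.1787 F4834
G01 X92.6935 Y85.8639
G01 X49.5653 Y11.6140
G01 X142.5527 Y103.2269
G01 X69.8244 Y33.4333
M5
G0 X15.2284 Y123.4631
M3 S307
G01 X147.8596 Y58.1897 F4834
G01 X38.0657 Y135.9626
G01 X84.1730 Y131.2510
G01 X15.2284 Y123.4631
M5
G0 X82.8983 Y138.8625
M3 S307
G01 X97.2598 Y138.8625 F4834
G01 X97.2598 Y84.1413
G01 X82.8983 Y84.1413
G01 X82.8983 Y138.8625
M5
G0 X139.8725 Y98.8376
M3 S307
G01 X128.6075 Y90.5771 F4834
G01 X113.8704 Y84.1541
G01 X97.3634 Y78.9988
G01 X80.7884 Y74.5412
G01 X65.8474 Y70.2115
G01 X54.2424 Y65.4400
G01 X47.6755 Y59.6566
G01 X47.8486 Y52.2916
M5
G0 X57.9513 Y85.9153
M3 S307
G01 X57.2672 Y85.8211 F4834
G01 X64.6937 Y82.6625
G01 X77.7653 Y77.2987
G01 X94.0163 Y70.5892
G01 X110.9812 Y63.3933
G01 X126.1943 Y56.5702
G01 X137.1902 Y50.9795
G01 X141.5031 Y47.4803
M5
G0 X112.3499 Y110.7289
M3 S307
G01 X112.3250 Y116.5192 F4834
G01 X111.8308 Y117.0105
G01 X111.1477 Y113.8930
G01 X110.5564 Y108.8570
G01 X110.3375 Y103.5925
G01 X110.7716 Y99.7898
G01 X112.1393 Y99.1391
G01 X114.7213 Y103.3305
M5
G0 X35.9701 Y62.1942
M3 S307
G01 X29.5622 Y33.7069 F4834
G01 X9.8125 Y41.6034
M5
G0 X0.0000 Y0.0000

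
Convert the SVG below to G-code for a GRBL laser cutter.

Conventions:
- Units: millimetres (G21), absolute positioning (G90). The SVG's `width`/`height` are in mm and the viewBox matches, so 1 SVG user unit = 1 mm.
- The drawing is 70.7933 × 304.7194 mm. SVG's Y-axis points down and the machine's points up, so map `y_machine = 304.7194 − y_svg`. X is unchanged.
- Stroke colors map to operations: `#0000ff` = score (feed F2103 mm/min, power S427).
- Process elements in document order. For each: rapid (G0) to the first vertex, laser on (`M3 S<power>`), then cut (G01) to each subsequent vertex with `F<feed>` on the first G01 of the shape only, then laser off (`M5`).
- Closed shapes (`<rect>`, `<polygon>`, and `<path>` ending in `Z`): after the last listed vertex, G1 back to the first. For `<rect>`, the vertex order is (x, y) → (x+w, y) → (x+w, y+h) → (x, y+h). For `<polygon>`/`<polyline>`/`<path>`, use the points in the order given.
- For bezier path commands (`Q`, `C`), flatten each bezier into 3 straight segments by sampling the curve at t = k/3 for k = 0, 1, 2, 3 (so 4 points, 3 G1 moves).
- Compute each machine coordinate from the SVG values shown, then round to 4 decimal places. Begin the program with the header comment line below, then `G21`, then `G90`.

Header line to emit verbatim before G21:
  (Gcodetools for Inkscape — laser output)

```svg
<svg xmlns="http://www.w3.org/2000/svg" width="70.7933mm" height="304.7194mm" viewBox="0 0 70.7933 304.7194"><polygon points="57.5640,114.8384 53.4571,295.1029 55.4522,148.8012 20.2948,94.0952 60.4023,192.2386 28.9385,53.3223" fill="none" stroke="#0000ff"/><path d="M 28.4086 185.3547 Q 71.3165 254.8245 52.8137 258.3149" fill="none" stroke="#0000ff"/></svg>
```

(Gcodetools for Inkscape — laser output)
G21
G90
G0 X57.5640 Y189.8810
M3 S427
G01 X53.4571 Y9.6165 F2103
G01 X55.4522 Y155.9182
G01 X20.2948 Y210.6242
G01 X60.4023 Y112.4808
G01 X28.9385 Y251.3971
G01 X57.5640 Y189.8810
M5
G0 X28.4086 Y119.3647
M3 S427
G01 X50.1905 Y80.3825 F2103
G01 X58.3255 Y56.0625
G01 X52.8137 Y46.4045
M5

Since the viewBox matches the mm dimensions, user units are millimetres directly. The only transform is the Y-flip y_m = 304.7194 − y_svg.

Shape 1 is a closed polygon drawn with `<polygon>`. Its stroke #0000ff means score at S427, F2103. After flipping Y the toolpath is (57.5640,189.8810) → (53.4571,9.6165) → (55.4522,155.9182) → (20.2948,210.6242) → (60.4023,112.4808) → (28.9385,251.3971) → (57.5640,189.8810), returning to the start.

Shape 2 is a quadratic bezier drawn with `<path>`. Its stroke #0000ff means score at S427, F2103. After flipping Y the toolpath is (28.4086,119.3647) → (50.1905,80.3825) → (58.3255,56.0625) → (52.8137,46.4045).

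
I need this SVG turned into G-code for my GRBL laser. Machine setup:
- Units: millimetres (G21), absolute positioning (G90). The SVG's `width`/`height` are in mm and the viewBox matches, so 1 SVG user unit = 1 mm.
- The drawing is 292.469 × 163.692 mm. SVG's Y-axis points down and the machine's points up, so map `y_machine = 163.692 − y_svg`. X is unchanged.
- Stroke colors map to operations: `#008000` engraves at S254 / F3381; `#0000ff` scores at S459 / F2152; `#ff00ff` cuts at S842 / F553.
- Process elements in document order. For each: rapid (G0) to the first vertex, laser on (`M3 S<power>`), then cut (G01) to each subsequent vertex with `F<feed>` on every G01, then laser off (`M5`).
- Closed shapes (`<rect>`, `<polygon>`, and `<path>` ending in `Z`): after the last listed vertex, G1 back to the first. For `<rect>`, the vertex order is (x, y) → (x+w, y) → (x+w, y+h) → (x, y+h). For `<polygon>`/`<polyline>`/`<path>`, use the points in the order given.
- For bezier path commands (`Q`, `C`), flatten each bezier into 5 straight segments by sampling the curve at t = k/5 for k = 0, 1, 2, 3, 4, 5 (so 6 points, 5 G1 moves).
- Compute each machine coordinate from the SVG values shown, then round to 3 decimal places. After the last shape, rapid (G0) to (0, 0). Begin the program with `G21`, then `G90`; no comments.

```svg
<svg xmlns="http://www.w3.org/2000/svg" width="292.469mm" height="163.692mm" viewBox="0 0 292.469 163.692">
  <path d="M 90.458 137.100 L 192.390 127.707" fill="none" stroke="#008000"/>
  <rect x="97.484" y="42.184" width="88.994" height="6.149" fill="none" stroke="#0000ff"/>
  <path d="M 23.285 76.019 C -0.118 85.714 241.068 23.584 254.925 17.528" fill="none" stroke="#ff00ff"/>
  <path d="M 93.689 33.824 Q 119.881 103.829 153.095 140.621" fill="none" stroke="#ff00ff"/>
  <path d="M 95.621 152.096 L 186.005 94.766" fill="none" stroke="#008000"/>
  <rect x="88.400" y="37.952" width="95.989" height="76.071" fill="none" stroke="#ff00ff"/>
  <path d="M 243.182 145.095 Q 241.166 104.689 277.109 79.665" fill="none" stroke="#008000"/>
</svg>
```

Since the viewBox matches the mm dimensions, user units are millimetres directly. The only transform is the Y-flip y_m = 163.692 − y_svg.

Shape 1 is a line segment drawn with `<path>`. Its stroke #008000 means engrave at S254, F3381. After flipping Y the toolpath is (90.458,26.592) → (192.390,35.985).

Shape 2 is a rectangle drawn with `<rect>`. Its stroke #0000ff means score at S459, F2152. After flipping Y the toolpath is (97.484,121.508) → (186.478,121.508) → (186.478,115.359) → (97.484,115.359) → (97.484,121.508), returning to the start.

Shape 3 is a cubic bezier drawn with `<path>`. Its stroke #ff00ff means cut at S842, F553. After flipping Y the toolpath is (23.285,87.673) → (37.059,89.452) → (90.721,102.329) → (160.661,120.167) → (223.267,136.825) → (254.925,146.164).

Shape 4 is a quadratic bezier drawn with `<path>`. Its stroke #ff00ff means cut at S842, F553. After flipping Y the toolpath is (93.689,129.868) → (104.447,103.195) → (115.766,79.178) → (127.647,57.819) → (140.090,39.116) → (153.095,23.071).

Shape 5 is a line segment drawn with `<path>`. Its stroke #008000 means engrave at S254, F3381. After flipping Y the toolpath is (95.621,11.596) → (186.005,68.926).

Shape 6 is a rectangle drawn with `<rect>`. Its stroke #ff00ff means cut at S842, F553. After flipping Y the toolpath is (88.400,125.740) → (184.389,125.740) → (184.389,49.669) → (88.400,49.669) → (88.400,125.740), returning to the start.

Shape 7 is a quadratic bezier drawn with `<path>`. Its stroke #008000 means engrave at S254, F3381. After flipping Y the toolpath is (243.182,18.597) → (243.894,34.144) → (247.643,48.461) → (254.428,61.547) → (264.250,73.402) → (277.109,84.027).

G21
G90
G0 X90.458 Y26.592
M3 S254
G01 X192.390 Y35.985 F3381
M5
G0 X97.484 Y121.508
M3 S459
G01 X186.478 Y121.508 F2152
G01 X186.478 Y115.359 F2152
G01 X97.484 Y115.359 F2152
G01 X97.484 Y121.508 F2152
M5
G0 X23.285 Y87.673
M3 S842
G01 X37.059 Y89.452 F553
G01 X90.721 Y102.329 F553
G01 X160.661 Y120.167 F553
G01 X223.267 Y136.825 F553
G01 X254.925 Y146.164 F553
M5
G0 X93.689 Y129.868
M3 S842
G01 X104.447 Y103.195 F553
G01 X115.766 Y79.178 F553
G01 X127.647 Y57.819 F553
G01 X140.090 Y39.116 F553
G01 X153.095 Y23.071 F553
M5
G0 X95.621 Y11.596
M3 S254
G01 X186.005 Y68.926 F3381
M5
G0 X88.400 Y125.740
M3 S842
G01 X184.389 Y125.740 F553
G01 X184.389 Y49.669 F553
G01 X88.400 Y49.669 F553
G01 X88.400 Y125.740 F553
M5
G0 X243.182 Y18.597
M3 S254
G01 X243.894 Y34.144 F3381
G01 X247.643 Y48.461 F3381
G01 X254.428 Y61.547 F3381
G01 X264.250 Y73.402 F3381
G01 X277.109 Y84.027 F3381
M5
G0 X0.000 Y0.000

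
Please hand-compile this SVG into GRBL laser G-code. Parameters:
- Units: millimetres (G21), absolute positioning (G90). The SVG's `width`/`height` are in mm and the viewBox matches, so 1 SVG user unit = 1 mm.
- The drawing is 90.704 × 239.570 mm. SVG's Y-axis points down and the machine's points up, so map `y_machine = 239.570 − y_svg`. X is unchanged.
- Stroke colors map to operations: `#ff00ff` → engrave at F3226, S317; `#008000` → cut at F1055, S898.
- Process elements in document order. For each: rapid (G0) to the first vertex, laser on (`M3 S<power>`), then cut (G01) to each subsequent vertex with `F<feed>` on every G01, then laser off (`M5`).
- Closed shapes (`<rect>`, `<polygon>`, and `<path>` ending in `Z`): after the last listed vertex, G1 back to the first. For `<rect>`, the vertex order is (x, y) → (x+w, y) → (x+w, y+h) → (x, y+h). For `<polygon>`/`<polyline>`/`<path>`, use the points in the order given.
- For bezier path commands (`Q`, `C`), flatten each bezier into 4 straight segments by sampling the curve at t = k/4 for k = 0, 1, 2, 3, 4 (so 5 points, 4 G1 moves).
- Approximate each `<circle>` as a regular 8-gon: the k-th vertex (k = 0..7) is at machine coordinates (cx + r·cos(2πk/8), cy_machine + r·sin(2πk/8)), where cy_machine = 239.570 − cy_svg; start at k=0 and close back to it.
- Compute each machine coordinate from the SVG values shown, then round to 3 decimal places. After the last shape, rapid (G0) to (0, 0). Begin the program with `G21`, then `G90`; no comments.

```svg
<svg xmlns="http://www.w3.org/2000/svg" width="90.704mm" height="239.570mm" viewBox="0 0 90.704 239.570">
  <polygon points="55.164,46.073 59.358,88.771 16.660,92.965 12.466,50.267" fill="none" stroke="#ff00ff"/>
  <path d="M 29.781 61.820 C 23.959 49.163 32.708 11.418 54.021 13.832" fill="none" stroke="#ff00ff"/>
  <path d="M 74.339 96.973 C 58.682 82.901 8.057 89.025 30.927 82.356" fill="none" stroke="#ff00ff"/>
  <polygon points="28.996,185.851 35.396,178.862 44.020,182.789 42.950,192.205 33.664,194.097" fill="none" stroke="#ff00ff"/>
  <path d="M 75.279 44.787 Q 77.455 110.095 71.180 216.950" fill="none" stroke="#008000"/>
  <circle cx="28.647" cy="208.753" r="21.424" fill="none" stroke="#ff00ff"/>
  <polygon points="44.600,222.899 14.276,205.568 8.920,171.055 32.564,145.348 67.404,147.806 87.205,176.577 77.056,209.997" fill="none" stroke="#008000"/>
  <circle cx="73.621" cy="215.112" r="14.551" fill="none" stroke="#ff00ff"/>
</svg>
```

Since the viewBox matches the mm dimensions, user units are millimetres directly. The only transform is the Y-flip y_m = 239.570 − y_svg.

Shape 1 is a regular polygon drawn with `<polygon>`. Its stroke #ff00ff means engrave at S317, F3226. After flipping Y the toolpath is (55.164,193.497) → (59.358,150.799) → (16.660,146.605) → (12.466,189.303) → (55.164,193.497), returning to the start.

Shape 2 is a cubic bezier drawn with `<path>`. Its stroke #ff00ff means engrave at S317, F3226. After flipping Y the toolpath is (29.781,177.750) → (28.115,190.927) → (31.725,207.396) → (40.423,221.038) → (54.021,225.738).

Shape 3 is a cubic bezier drawn with `<path>`. Its stroke #ff00ff means engrave at S317, F3226. After flipping Y the toolpath is (74.339,142.597) → (57.734,149.880) → (38.185,152.682) → (25.860,154.095) → (30.927,157.214).

Shape 4 is a regular polygon drawn with `<polygon>`. Its stroke #ff00ff means engrave at S317, F3226. After flipping Y the toolpath is (28.996,53.719) → (35.396,60.708) → (44.020,56.781) → (42.950,47.365) → (33.664,45.473) → (28.996,53.719), returning to the start.

Shape 5 is a quadratic bezier drawn with `<path>`. Its stroke #008000 means cut at S898, F1055. After flipping Y the toolpath is (75.279,194.783) → (75.839,159.532) → (75.342,119.088) → (73.789,73.451) → (71.180,22.620).

Shape 6 is a circle drawn with `<circle>`. Its stroke #ff00ff means engrave at S317, F3226. After flipping Y the toolpath is (50.071,30.817) → (43.796,45.966) → (28.647,52.241) → (13.498,45.966) → (7.223,30.817) → (13.498,15.668) → (28.647,9.393) → (43.796,15.668) → (50.071,30.817), returning to the start.

Shape 7 is a regular polygon drawn with `<polygon>`. Its stroke #008000 means cut at S898, F1055. After flipping Y the toolpath is (44.600,16.671) → (14.276,34.002) → (8.920,68.515) → (32.564,94.222) → (67.404,91.764) → (87.205,62.993) → (77.056,29.573) → (44.600,16.671), returning to the start.

Shape 8 is a circle drawn with `<circle>`. Its stroke #ff00ff means engrave at S317, F3226. After flipping Y the toolpath is (88.172,24.458) → (83.910,34.747) → (73.621,39.009) → (63.332,34.747) → (59.070,24.458) → (63.332,14.169) → (73.621,9.907) → (83.910,14.169) → (88.172,24.458), returning to the start.

G21
G90
G0 X55.164 Y193.497
M3 S317
G01 X59.358 Y150.799 F3226
G01 X16.660 Y146.605 F3226
G01 X12.466 Y189.303 F3226
G01 X55.164 Y193.497 F3226
M5
G0 X29.781 Y177.750
M3 S317
G01 X28.115 Y190.927 F3226
G01 X31.725 Y207.396 F3226
G01 X40.423 Y221.038 F3226
G01 X54.021 Y225.738 F3226
M5
G0 X74.339 Y142.597
M3 S317
G01 X57.734 Y149.880 F3226
G01 X38.185 Y152.682 F3226
G01 X25.860 Y154.095 F3226
G01 X30.927 Y157.214 F3226
M5
G0 X28.996 Y53.719
M3 S317
G01 X35.396 Y60.708 F3226
G01 X44.020 Y56.781 F3226
G01 X42.950 Y47.365 F3226
G01 X33.664 Y45.473 F3226
G01 X28.996 Y53.719 F3226
M5
G0 X75.279 Y194.783
M3 S898
G01 X75.839 Y159.532 F1055
G01 X75.342 Y119.088 F1055
G01 X73.789 Y73.451 F1055
G01 X71.180 Y22.620 F1055
M5
G0 X50.071 Y30.817
M3 S317
G01 X43.796 Y45.966 F3226
G01 X28.647 Y52.241 F3226
G01 X13.498 Y45.966 F3226
G01 X7.223 Y30.817 F3226
G01 X13.498 Y15.668 F3226
G01 X28.647 Y9.393 F3226
G01 X43.796 Y15.668 F3226
G01 X50.071 Y30.817 F3226
M5
G0 X44.600 Y16.671
M3 S898
G01 X14.276 Y34.002 F1055
G01 X8.920 Y68.515 F1055
G01 X32.564 Y94.222 F1055
G01 X67.404 Y91.764 F1055
G01 X87.205 Y62.993 F1055
G01 X77.056 Y29.573 F1055
G01 X44.600 Y16.671 F1055
M5
G0 X88.172 Y24.458
M3 S317
G01 X83.910 Y34.747 F3226
G01 X73.621 Y39.009 F3226
G01 X63.332 Y34.747 F3226
G01 X59.070 Y24.458 F3226
G01 X63.332 Y14.169 F3226
G01 X73.621 Y9.907 F3226
G01 X83.910 Y14.169 F3226
G01 X88.172 Y24.458 F3226
M5
G0 X0.000 Y0.000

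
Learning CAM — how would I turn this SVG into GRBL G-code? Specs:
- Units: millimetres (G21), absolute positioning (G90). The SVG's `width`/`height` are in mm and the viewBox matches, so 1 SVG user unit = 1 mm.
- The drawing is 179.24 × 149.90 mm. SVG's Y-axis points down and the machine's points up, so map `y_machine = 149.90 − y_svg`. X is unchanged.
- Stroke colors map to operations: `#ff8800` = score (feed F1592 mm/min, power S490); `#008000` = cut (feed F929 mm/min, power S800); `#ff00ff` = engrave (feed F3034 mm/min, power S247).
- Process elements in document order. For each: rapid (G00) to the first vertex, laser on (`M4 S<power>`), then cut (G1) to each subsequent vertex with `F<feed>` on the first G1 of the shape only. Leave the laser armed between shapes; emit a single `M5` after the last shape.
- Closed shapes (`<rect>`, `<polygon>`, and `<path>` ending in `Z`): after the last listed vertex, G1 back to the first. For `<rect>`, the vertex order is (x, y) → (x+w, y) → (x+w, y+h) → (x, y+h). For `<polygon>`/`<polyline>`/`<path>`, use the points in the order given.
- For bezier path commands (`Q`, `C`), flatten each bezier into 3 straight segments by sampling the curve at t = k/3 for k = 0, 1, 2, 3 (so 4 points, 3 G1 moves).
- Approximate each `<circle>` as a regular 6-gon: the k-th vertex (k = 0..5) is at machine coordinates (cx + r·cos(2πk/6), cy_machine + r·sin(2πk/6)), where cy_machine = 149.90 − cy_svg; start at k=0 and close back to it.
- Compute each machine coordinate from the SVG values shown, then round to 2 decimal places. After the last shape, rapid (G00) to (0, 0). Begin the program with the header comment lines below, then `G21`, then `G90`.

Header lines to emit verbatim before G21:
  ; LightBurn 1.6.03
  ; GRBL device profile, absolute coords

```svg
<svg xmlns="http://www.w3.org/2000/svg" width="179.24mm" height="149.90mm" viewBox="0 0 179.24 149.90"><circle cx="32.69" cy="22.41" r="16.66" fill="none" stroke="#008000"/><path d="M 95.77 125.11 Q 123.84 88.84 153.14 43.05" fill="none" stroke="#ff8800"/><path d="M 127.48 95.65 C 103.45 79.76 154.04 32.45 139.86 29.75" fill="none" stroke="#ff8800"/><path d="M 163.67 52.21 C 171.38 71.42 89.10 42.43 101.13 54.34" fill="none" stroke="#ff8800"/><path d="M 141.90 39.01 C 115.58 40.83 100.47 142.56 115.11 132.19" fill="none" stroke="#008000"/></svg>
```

1 u = 1 mm; y_m = 149.90 − y.

[1] `<circle>` circle, #008000→cut S800 F929: (49.35,127.49) → (41.02,141.92) → (24.36,141.92) → (16.03,127.49) → (24.36,113.06) → (41.02,113.06) → (49.35,127.49) (closed)

[2] `<path>` quadratic bezier, #ff8800→score S490 F1592: (95.77,24.79) → (114.62,50.03) → (133.74,77.38) → (153.14,106.85)

[3] `<path>` cubic bezier, #ff8800→score S490 F1592: (127.48,54.25) → (123.16,77.80) → (137.61,105.40) → (139.86,120.15)

[4] `<path>` cubic bezier, #ff8800→score S490 F1592: (163.67,97.69) → (148.21,91.25) → (113.71,97.14) → (101.13,95.56)

[5] `<path>` cubic bezier, #008000→cut S800 F929: (141.90,110.89) → (120.00,83.62) → (109.70,36.85) → (115.11,17.71)

; LightBurn 1.6.03
; GRBL device profile, absolute coords
G21
G90
G00 X49.35 Y127.49
M4 S800
G1 X41.02 Y141.92 F929
G1 X24.36 Y141.92
G1 X16.03 Y127.49
G1 X24.36 Y113.06
G1 X41.02 Y113.06
G1 X49.35 Y127.49
G00 X95.77 Y24.79
M4 S490
G1 X114.62 Y50.03 F1592
G1 X133.74 Y77.38
G1 X153.14 Y106.85
G00 X127.48 Y54.25
M4 S490
G1 X123.16 Y77.80 F1592
G1 X137.61 Y105.40
G1 X139.86 Y120.15
G00 X163.67 Y97.69
M4 S490
G1 X148.21 Y91.25 F1592
G1 X113.71 Y97.14
G1 X101.13 Y95.56
G00 X141.90 Y110.89
M4 S800
G1 X120.00 Y83.62 F929
G1 X109.70 Y36.85
G1 X115.11 Y17.71
M5
G00 X0.00 Y0.00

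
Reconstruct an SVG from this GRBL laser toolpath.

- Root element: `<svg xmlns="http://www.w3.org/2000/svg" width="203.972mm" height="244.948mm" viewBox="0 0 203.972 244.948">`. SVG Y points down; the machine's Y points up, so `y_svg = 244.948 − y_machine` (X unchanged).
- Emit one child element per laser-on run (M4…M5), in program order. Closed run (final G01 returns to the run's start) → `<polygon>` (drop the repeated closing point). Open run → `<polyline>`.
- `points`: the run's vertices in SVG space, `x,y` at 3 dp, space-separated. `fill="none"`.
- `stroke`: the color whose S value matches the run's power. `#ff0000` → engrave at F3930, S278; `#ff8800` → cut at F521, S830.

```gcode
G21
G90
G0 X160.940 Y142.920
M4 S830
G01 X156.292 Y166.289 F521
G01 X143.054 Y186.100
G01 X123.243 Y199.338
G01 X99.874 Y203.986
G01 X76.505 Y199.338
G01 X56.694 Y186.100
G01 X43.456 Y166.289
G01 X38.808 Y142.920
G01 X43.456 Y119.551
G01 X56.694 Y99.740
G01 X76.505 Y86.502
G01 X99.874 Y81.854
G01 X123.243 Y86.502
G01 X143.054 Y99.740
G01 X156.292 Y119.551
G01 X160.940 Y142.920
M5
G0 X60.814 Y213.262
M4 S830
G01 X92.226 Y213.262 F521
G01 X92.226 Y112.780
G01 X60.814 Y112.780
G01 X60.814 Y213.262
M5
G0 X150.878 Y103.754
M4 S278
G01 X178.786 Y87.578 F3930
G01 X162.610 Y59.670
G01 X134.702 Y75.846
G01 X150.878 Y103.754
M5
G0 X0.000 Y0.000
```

Each laser-on run becomes one SVG element. Flip Y back into SVG space with y_svg = 244.948 − y_machine.

Run 1: power S830 maps to stroke `#ff8800` (cut). The run returns to its start, so emit a `<polygon>` with points (Y-flipped): 160.940,102.028 156.292,78.659 143.054,58.848 123.243,45.610 99.874,40.962 76.505,45.610 56.694,58.848 43.456,78.659 38.808,102.028 43.456,125.397 56.694,145.208 76.505,158.446 99.874,163.094 123.243,158.446 143.054,145.208 156.292,125.397.

Run 2: the run's S830 means `#ff8800` (cut). The run returns to its start, so emit a `<polygon>` with points (Y-flipped): 60.814,31.686 92.226,31.686 92.226,132.168 60.814,132.168.

Run 3: the run's S278 means `#ff0000` (engrave). The run returns to its start, so emit a `<polygon>` with points (Y-flipped): 150.878,141.194 178.786,157.370 162.610,185.278 134.702,169.102.

<svg xmlns="http://www.w3.org/2000/svg" width="203.972mm" height="244.948mm" viewBox="0 0 203.972 244.948">
  <polygon points="160.940,102.028 156.292,78.659 143.054,58.848 123.243,45.610 99.874,40.962 76.505,45.610 56.694,58.848 43.456,78.659 38.808,102.028 43.456,125.397 56.694,145.208 76.505,158.446 99.874,163.094 123.243,158.446 143.054,145.208 156.292,125.397" fill="none" stroke="#ff8800"/>
  <polygon points="60.814,31.686 92.226,31.686 92.226,132.168 60.814,132.168" fill="none" stroke="#ff8800"/>
  <polygon points="150.878,141.194 178.786,157.370 162.610,185.278 134.702,169.102" fill="none" stroke="#ff0000"/>
</svg>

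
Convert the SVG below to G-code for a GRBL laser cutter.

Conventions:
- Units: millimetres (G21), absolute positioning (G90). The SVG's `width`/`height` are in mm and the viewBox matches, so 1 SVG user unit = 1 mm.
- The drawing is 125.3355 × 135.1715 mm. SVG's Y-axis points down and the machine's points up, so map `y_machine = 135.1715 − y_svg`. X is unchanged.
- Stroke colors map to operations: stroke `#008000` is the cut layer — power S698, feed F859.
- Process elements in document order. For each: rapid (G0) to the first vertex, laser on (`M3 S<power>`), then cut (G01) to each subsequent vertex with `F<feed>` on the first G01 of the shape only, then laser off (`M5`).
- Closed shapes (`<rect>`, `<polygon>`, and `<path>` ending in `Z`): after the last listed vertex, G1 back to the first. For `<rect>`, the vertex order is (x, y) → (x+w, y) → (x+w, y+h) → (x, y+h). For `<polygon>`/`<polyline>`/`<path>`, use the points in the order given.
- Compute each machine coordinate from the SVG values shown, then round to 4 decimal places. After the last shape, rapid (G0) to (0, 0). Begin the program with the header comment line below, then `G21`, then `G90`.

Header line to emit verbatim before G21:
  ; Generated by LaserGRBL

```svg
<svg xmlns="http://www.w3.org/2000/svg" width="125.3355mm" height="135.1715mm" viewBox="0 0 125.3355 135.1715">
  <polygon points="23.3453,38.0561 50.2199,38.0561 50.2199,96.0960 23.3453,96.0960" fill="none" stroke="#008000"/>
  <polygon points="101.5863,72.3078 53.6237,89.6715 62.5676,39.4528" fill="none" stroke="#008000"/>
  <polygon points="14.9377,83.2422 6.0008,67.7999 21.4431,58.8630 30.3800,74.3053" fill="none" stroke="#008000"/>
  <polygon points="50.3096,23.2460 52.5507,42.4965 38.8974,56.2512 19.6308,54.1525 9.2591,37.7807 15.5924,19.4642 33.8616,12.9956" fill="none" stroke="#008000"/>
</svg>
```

viewBox `0 0 125.3355 135.1715` with mm width/height → 1 unit = 1 mm. Flip: y_m = 135.1715 − y_svg.

**Shape 1** — `<polygon>` rectangle, stroke `#008000` → cut (S698, F859). Machine vertices: (23.3453,97.1154) → (50.2199,97.1154) → (50.2199,39.0755) → (23.3453,39.0755) → (23.3453,97.1154). Closed: final G1 returns to the first vertex.

**Shape 2** — `<polygon>` regular polygon, stroke `#008000` → cut (S698, F859). Machine vertices: (101.5863,62.8637) → (53.6237,45.5000) → (62.5676,95.7187) → (101.5863,62.8637). Closed: final G1 returns to the first vertex.

**Shape 3** — `<polygon>` regular polygon, stroke `#008000` → cut (S698, F859). Machine vertices: (14.9377,51.9293) → (6.0008,67.3716) → (21.4431,76.3085) → (30.3800,60.8662) → (14.9377,51.9293). Closed: final G1 returns to the first vertex.

**Shape 4** — `<polygon>` regular polygon, stroke `#008000` → cut (S698, F859). Machine vertices: (50.3096,111.9255) → (52.5507,92.6750) → (38.8974,78.9203) → (19.6308,81.0190) → (9.2591,97.3908) → (15.5924,115.7073) → (33.8616,122.1759) → (50.3096,111.9255). Closed: final G1 returns to the first vertex.

; Generated by LaserGRBL
G21
G90
G0 X23.3453 Y97.1154
M3 S698
G01 X50.2199 Y97.1154 F859
G01 X50.2199 Y39.0755
G01 X23.3453 Y39.0755
G01 X23.3453 Y97.1154
M5
G0 X101.5863 Y62.8637
M3 S698
G01 X53.6237 Y45.5000 F859
G01 X62.5676 Y95.7187
G01 X101.5863 Y62.8637
M5
G0 X14.9377 Y51.9293
M3 S698
G01 X6.0008 Y67.3716 F859
G01 X21.4431 Y76.3085
G01 X30.3800 Y60.8662
G01 X14.9377 Y51.9293
M5
G0 X50.3096 Y111.9255
M3 S698
G01 X52.5507 Y92.6750 F859
G01 X38.8974 Y78.9203
G01 X19.6308 Y81.0190
G01 X9.2591 Y97.3908
G01 X15.5924 Y115.7073
G01 X33.8616 Y122.1759
G01 X50.3096 Y111.9255
M5
G0 X0.0000 Y0.0000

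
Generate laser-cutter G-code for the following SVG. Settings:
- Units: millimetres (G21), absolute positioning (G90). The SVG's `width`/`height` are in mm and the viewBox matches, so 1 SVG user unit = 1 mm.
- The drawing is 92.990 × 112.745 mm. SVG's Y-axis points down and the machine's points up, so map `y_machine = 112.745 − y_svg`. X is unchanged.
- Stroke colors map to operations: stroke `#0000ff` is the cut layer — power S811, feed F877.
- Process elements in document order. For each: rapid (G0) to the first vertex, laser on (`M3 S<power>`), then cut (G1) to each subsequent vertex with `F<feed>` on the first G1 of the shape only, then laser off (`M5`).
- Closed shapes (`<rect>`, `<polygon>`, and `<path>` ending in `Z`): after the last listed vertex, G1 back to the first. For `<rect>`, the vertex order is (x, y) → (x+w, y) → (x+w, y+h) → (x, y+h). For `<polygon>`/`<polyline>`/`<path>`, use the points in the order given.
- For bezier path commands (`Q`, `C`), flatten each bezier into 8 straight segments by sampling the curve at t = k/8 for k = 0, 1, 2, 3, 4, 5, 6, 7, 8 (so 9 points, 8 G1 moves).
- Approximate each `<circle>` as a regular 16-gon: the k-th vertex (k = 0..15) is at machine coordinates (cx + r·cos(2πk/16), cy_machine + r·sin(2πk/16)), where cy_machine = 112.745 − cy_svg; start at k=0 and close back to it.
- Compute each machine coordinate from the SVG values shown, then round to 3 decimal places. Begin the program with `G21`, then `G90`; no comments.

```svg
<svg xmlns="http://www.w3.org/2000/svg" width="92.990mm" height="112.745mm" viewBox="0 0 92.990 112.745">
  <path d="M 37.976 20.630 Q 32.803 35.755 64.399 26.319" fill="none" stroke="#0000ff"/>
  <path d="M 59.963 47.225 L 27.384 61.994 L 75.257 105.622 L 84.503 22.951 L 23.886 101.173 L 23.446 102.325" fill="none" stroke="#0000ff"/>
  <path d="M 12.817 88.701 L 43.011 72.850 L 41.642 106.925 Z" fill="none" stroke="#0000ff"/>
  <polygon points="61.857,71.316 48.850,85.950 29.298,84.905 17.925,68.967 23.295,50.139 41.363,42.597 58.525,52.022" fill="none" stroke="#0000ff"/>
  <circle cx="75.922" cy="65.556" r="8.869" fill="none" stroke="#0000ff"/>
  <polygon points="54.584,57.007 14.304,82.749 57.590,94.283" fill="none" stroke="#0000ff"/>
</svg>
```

viewBox `0 0 92.990 112.745` with mm width/height → 1 unit = 1 mm. Flip: y_m = 112.745 − y_svg.

**Shape 1** — `<path>` quadratic bezier, stroke `#0000ff` → cut (S811, F877). Control points (SVG): P0=(37.976,20.630), P1=(32.803,35.755), P2=(64.399,26.319); sampled at t=k/8. Machine vertices: (37.976,92.115) → (37.257,88.718) → (37.688,86.088) → (39.267,84.225) → (41.995,83.130) → (45.873,82.803) → (50.899,83.243) → (57.075,84.451) → (64.399,86.426). Open path.

**Shape 2** — `<path>` open polyline, stroke `#0000ff` → cut (S811, F877). Machine vertices: (59.963,65.520) → (27.384,50.751) → (75.257,7.123) → (84.503,89.794) → (23.886,11.572) → (23.446,10.420). Open path.

**Shape 3** — `<path>` regular polygon, stroke `#0000ff` → cut (S811, F877). Machine vertices: (12.817,24.044) → (43.011,39.895) → (41.642,5.820) → (12.817,24.044). Closed: final G1 returns to the first vertex.

**Shape 4** — `<polygon>` regular polygon, stroke `#0000ff` → cut (S811, F877). Machine vertices: (61.857,41.429) → (48.850,26.795) → (29.298,27.840) → (17.925,43.778) → (23.295,62.606) → (41.363,70.148) → (58.525,60.723) → (61.857,41.429). Closed: final G1 returns to the first vertex.

**Shape 5** — `<circle>` circle, stroke `#0000ff` → cut (S811, F877). Machine vertices: (84.791,47.189) → (84.116,50.583) → (82.193,53.460) → (79.316,55.383) → (75.922,56.058) → (72.528,55.383) → (69.651,53.460) → (67.728,50.583) → (67.053,47.189) → (67.728,43.795) → (69.651,40.918) → (72.528,38.995) → (75.922,38.320) → (79.316,38.995) → (82.193,40.918) → (84.116,43.795) → (84.791,47.189). Closed: final G1 returns to the first vertex.

**Shape 6** — `<polygon>` closed polygon, stroke `#0000ff` → cut (S811, F877). Machine vertices: (54.584,55.738) → (14.304,29.996) → (57.590,18.462) → (54.584,55.738). Closed: final G1 returns to the first vertex.

G21
G90
G0 X37.976 Y92.115
M3 S811
G1 X37.257 Y88.718 F877
G1 X37.688 Y86.088
G1 X39.267 Y84.225
G1 X41.995 Y83.130
G1 X45.873 Y82.803
G1 X50.899 Y83.243
G1 X57.075 Y84.451
G1 X64.399 Y86.426
M5
G0 X59.963 Y65.520
M3 S811
G1 X27.384 Y50.751 F877
G1 X75.257 Y7.123
G1 X84.503 Y89.794
G1 X23.886 Y11.572
G1 X23.446 Y10.420
M5
G0 X12.817 Y24.044
M3 S811
G1 X43.011 Y39.895 F877
G1 X41.642 Y5.820
G1 X12.817 Y24.044
M5
G0 X61.857 Y41.429
M3 S811
G1 X48.850 Y26.795 F877
G1 X29.298 Y27.840
G1 X17.925 Y43.778
G1 X23.295 Y62.606
G1 X41.363 Y70.148
G1 X58.525 Y60.723
G1 X61.857 Y41.429
M5
G0 X84.791 Y47.189
M3 S811
G1 X84.116 Y50.583 F877
G1 X82.193 Y53.460
G1 X79.316 Y55.383
G1 X75.922 Y56.058
G1 X72.528 Y55.383
G1 X69.651 Y53.460
G1 X67.728 Y50.583
G1 X67.053 Y47.189
G1 X67.728 Y43.795
G1 X69.651 Y40.918
G1 X72.528 Y38.995
G1 X75.922 Y38.320
G1 X79.316 Y38.995
G1 X82.193 Y40.918
G1 X84.116 Y43.795
G1 X84.791 Y47.189
M5
G0 X54.584 Y55.738
M3 S811
G1 X14.304 Y29.996 F877
G1 X57.590 Y18.462
G1 X54.584 Y55.738
M5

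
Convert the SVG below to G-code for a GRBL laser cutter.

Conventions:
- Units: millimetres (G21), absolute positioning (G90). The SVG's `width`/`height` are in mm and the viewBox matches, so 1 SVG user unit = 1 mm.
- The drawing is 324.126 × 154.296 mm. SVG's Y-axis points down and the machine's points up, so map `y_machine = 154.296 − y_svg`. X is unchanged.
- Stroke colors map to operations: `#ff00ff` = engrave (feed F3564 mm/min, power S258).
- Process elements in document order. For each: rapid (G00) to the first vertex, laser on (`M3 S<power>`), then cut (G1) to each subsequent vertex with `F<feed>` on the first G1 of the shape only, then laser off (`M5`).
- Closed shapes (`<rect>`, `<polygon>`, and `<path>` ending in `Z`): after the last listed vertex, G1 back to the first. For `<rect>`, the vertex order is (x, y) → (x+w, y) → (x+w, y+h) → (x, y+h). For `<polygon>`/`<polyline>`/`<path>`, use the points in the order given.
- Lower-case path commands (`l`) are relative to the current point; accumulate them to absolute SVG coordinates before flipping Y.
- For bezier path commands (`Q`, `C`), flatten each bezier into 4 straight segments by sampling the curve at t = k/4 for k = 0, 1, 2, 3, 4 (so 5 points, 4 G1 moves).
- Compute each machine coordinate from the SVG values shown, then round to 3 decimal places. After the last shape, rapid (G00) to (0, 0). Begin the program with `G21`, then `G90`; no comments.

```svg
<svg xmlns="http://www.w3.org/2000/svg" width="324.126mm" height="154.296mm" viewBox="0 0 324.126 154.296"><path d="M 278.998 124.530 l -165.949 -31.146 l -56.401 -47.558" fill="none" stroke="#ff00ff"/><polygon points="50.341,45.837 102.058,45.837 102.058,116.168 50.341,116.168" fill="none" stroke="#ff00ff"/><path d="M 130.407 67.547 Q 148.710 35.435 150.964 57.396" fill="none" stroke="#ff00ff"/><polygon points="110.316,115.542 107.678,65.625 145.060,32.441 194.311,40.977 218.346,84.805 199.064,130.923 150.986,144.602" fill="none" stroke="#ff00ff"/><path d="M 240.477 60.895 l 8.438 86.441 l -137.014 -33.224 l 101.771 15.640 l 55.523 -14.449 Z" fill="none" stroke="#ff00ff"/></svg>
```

G21
G90
G00 X278.998 Y29.766
M3 S258
G1 X113.049 Y60.912 F3564
G1 X56.648 Y108.470
M5
G00 X50.341 Y108.459
M3 S258
G1 X102.058 Y108.459 F3564
G1 X102.058 Y38.128
G1 X50.341 Y38.128
G1 X50.341 Y108.459
M5
G00 X130.407 Y86.749
M3 S258
G1 X138.555 Y99.425 F3564
G1 X144.698 Y105.343
G1 X148.834 Y104.501
G1 X150.964 Y96.900
M5
G00 X110.316 Y38.754
M3 S258
G1 X107.678 Y88.671 F3564
G1 X145.060 Y121.855
G1 X194.311 Y113.319
G1 X218.346 Y69.491
G1 X199.064 Y23.373
G1 X150.986 Y9.694
G1 X110.316 Y38.754
M5
G00 X240.477 Y93.401
M3 S258
G1 X248.915 Y6.960 F3564
G1 X111.901 Y40.184
G1 X213.672 Y24.544
G1 X269.195 Y38.993
G1 X240.477 Y93.401
M5
G00 X0.000 Y0.000

1 u = 1 mm; y_m = 154.296 − y.

[1] `<path>` open polyline, #ff00ff→engrave S258 F3564: (278.998,29.766) → (113.049,60.912) → (56.648,108.470)

[2] `<polygon>` rectangle, #ff00ff→engrave S258 F3564: (50.341,108.459) → (102.058,108.459) → (102.058,38.128) → (50.341,38.128) → (50.341,108.459) (closed)

[3] `<path>` quadratic bezier, #ff00ff→engrave S258 F3564: (130.407,86.749) → (138.555,99.425) → (144.698,105.343) → (148.834,104.501) → (150.964,96.900)

[4] `<polygon>` regular polygon, #ff00ff→engrave S258 F3564: (110.316,38.754) → (107.678,88.671) → (145.060,121.855) → (194.311,113.319) → (218.346,69.491) → (199.064,23.373) → (150.986,9.694) → (110.316,38.754) (closed)

[5] `<path>` closed polygon, #ff00ff→engrave S258 F3564: (240.477,93.401) → (248.915,6.960) → (111.901,40.184) → (213.672,24.544) → (269.195,38.993) → (240.477,93.401) (closed)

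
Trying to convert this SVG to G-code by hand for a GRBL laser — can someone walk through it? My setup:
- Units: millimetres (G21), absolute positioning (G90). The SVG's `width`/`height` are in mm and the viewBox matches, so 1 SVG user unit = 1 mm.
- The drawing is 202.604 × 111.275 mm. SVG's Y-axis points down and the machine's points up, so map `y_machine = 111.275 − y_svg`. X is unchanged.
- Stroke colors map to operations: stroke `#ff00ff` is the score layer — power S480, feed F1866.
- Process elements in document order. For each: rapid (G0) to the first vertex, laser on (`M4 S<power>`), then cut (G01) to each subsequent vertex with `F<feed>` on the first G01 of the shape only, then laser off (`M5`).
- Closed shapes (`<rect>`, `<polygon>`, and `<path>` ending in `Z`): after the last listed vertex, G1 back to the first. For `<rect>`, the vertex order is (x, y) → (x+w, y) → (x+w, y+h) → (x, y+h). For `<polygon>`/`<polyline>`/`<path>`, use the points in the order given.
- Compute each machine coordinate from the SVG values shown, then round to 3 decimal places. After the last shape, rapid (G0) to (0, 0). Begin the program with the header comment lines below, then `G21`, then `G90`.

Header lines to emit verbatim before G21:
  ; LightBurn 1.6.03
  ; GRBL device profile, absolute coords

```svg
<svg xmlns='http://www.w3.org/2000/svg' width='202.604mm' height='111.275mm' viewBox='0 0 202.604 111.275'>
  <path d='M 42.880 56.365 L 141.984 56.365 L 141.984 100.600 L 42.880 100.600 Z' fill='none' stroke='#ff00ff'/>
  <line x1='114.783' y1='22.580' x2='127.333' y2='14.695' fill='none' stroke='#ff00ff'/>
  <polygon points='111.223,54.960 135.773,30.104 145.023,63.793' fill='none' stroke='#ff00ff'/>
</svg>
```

1 u = 1 mm; y_m = 111.275 − y.

[1] `<path>` rectangle, #ff00ff→score S480 F1866: (42.880,54.910) → (141.984,54.910) → (141.984,10.675) → (42.880,10.675) → (42.880,54.910) (closed)

[2] `<line>` line segment, #ff00ff→score S480 F1866: (114.783,88.695) → (127.333,96.580)

[3] `<polygon>` regular polygon, #ff00ff→score S480 F1866: (111.223,56.315) → (135.773,81.171) → (145.023,47.482) → (111.223,56.315) (closed)

; LightBurn 1.6.03
; GRBL device profile, absolute coords
G21
G90
G0 X42.880 Y54.910
M4 S480
G01 X141.984 Y54.910 F1866
G01 X141.984 Y10.675
G01 X42.880 Y10.675
G01 X42.880 Y54.910
M5
G0 X114.783 Y88.695
M4 S480
G01 X127.333 Y96.580 F1866
M5
G0 X111.223 Y56.315
M4 S480
G01 X135.773 Y81.171 F1866
G01 X145.023 Y47.482
G01 X111.223 Y56.315
M5
G0 X0.000 Y0.000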